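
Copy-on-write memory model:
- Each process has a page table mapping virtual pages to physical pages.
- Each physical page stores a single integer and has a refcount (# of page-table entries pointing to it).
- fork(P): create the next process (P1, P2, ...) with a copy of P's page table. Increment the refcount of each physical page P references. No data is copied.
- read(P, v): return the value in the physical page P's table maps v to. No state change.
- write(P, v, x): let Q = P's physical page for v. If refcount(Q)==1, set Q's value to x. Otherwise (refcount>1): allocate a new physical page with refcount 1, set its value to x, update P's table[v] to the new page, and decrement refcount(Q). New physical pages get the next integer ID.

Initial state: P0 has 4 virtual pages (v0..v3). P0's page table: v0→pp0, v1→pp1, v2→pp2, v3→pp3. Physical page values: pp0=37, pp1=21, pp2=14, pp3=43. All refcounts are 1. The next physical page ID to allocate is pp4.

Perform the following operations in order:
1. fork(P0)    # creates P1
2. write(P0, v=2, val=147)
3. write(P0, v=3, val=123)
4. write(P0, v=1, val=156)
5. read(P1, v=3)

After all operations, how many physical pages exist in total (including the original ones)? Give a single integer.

Answer: 7

Derivation:
Op 1: fork(P0) -> P1. 4 ppages; refcounts: pp0:2 pp1:2 pp2:2 pp3:2
Op 2: write(P0, v2, 147). refcount(pp2)=2>1 -> COPY to pp4. 5 ppages; refcounts: pp0:2 pp1:2 pp2:1 pp3:2 pp4:1
Op 3: write(P0, v3, 123). refcount(pp3)=2>1 -> COPY to pp5. 6 ppages; refcounts: pp0:2 pp1:2 pp2:1 pp3:1 pp4:1 pp5:1
Op 4: write(P0, v1, 156). refcount(pp1)=2>1 -> COPY to pp6. 7 ppages; refcounts: pp0:2 pp1:1 pp2:1 pp3:1 pp4:1 pp5:1 pp6:1
Op 5: read(P1, v3) -> 43. No state change.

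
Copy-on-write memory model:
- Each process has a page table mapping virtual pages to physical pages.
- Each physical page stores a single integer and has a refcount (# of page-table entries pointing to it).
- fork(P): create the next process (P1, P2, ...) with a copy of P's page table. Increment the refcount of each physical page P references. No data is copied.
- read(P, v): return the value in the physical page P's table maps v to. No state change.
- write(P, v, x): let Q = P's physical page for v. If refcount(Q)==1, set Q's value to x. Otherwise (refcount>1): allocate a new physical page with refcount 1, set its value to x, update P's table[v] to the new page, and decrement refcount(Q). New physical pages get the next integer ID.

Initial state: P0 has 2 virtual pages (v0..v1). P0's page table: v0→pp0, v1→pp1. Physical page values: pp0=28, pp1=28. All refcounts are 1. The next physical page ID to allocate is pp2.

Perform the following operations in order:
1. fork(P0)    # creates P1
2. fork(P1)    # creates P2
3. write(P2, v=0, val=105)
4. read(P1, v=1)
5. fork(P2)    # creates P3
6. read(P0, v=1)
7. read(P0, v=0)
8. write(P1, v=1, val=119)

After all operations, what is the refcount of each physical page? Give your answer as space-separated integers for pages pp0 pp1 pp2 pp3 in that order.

Op 1: fork(P0) -> P1. 2 ppages; refcounts: pp0:2 pp1:2
Op 2: fork(P1) -> P2. 2 ppages; refcounts: pp0:3 pp1:3
Op 3: write(P2, v0, 105). refcount(pp0)=3>1 -> COPY to pp2. 3 ppages; refcounts: pp0:2 pp1:3 pp2:1
Op 4: read(P1, v1) -> 28. No state change.
Op 5: fork(P2) -> P3. 3 ppages; refcounts: pp0:2 pp1:4 pp2:2
Op 6: read(P0, v1) -> 28. No state change.
Op 7: read(P0, v0) -> 28. No state change.
Op 8: write(P1, v1, 119). refcount(pp1)=4>1 -> COPY to pp3. 4 ppages; refcounts: pp0:2 pp1:3 pp2:2 pp3:1

Answer: 2 3 2 1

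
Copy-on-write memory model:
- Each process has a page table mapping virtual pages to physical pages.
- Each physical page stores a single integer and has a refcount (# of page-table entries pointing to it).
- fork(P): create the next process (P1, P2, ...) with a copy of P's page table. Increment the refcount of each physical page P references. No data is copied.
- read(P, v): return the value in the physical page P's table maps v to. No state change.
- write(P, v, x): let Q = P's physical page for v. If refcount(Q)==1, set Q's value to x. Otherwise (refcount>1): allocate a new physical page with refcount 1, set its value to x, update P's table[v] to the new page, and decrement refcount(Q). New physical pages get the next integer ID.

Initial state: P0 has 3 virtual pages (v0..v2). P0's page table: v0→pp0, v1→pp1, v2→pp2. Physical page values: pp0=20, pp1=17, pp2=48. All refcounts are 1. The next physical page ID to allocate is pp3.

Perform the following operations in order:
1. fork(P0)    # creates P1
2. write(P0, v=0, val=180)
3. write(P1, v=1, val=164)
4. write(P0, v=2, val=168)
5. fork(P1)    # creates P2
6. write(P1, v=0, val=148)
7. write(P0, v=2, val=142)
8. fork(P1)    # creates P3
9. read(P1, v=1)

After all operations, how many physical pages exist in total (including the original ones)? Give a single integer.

Answer: 7

Derivation:
Op 1: fork(P0) -> P1. 3 ppages; refcounts: pp0:2 pp1:2 pp2:2
Op 2: write(P0, v0, 180). refcount(pp0)=2>1 -> COPY to pp3. 4 ppages; refcounts: pp0:1 pp1:2 pp2:2 pp3:1
Op 3: write(P1, v1, 164). refcount(pp1)=2>1 -> COPY to pp4. 5 ppages; refcounts: pp0:1 pp1:1 pp2:2 pp3:1 pp4:1
Op 4: write(P0, v2, 168). refcount(pp2)=2>1 -> COPY to pp5. 6 ppages; refcounts: pp0:1 pp1:1 pp2:1 pp3:1 pp4:1 pp5:1
Op 5: fork(P1) -> P2. 6 ppages; refcounts: pp0:2 pp1:1 pp2:2 pp3:1 pp4:2 pp5:1
Op 6: write(P1, v0, 148). refcount(pp0)=2>1 -> COPY to pp6. 7 ppages; refcounts: pp0:1 pp1:1 pp2:2 pp3:1 pp4:2 pp5:1 pp6:1
Op 7: write(P0, v2, 142). refcount(pp5)=1 -> write in place. 7 ppages; refcounts: pp0:1 pp1:1 pp2:2 pp3:1 pp4:2 pp5:1 pp6:1
Op 8: fork(P1) -> P3. 7 ppages; refcounts: pp0:1 pp1:1 pp2:3 pp3:1 pp4:3 pp5:1 pp6:2
Op 9: read(P1, v1) -> 164. No state change.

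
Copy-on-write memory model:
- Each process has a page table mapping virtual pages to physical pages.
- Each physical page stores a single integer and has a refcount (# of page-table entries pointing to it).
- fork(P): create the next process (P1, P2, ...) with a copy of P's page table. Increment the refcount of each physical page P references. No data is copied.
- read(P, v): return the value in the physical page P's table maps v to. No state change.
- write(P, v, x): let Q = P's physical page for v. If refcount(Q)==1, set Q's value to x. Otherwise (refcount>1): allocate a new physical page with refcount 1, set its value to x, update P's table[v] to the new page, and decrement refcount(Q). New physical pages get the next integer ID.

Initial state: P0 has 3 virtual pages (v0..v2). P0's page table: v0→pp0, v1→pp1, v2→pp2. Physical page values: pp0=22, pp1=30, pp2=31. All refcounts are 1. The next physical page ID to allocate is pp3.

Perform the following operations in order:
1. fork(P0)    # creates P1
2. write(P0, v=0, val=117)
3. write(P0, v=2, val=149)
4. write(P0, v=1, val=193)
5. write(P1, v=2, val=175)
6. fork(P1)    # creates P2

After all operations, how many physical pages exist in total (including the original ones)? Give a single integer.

Answer: 6

Derivation:
Op 1: fork(P0) -> P1. 3 ppages; refcounts: pp0:2 pp1:2 pp2:2
Op 2: write(P0, v0, 117). refcount(pp0)=2>1 -> COPY to pp3. 4 ppages; refcounts: pp0:1 pp1:2 pp2:2 pp3:1
Op 3: write(P0, v2, 149). refcount(pp2)=2>1 -> COPY to pp4. 5 ppages; refcounts: pp0:1 pp1:2 pp2:1 pp3:1 pp4:1
Op 4: write(P0, v1, 193). refcount(pp1)=2>1 -> COPY to pp5. 6 ppages; refcounts: pp0:1 pp1:1 pp2:1 pp3:1 pp4:1 pp5:1
Op 5: write(P1, v2, 175). refcount(pp2)=1 -> write in place. 6 ppages; refcounts: pp0:1 pp1:1 pp2:1 pp3:1 pp4:1 pp5:1
Op 6: fork(P1) -> P2. 6 ppages; refcounts: pp0:2 pp1:2 pp2:2 pp3:1 pp4:1 pp5:1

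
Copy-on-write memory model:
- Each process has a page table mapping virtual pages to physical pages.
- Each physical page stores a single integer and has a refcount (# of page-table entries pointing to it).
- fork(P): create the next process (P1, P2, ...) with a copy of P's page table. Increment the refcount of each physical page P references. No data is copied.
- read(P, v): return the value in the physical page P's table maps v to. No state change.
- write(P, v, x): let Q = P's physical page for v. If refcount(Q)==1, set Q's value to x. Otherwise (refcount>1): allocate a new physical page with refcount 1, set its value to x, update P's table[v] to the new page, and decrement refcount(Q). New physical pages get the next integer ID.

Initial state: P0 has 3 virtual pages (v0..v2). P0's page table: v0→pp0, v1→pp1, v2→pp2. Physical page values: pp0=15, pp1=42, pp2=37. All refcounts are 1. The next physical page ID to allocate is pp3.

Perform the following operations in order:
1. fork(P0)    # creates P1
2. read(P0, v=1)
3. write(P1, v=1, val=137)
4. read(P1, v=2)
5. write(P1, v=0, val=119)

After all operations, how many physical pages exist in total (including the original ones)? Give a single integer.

Op 1: fork(P0) -> P1. 3 ppages; refcounts: pp0:2 pp1:2 pp2:2
Op 2: read(P0, v1) -> 42. No state change.
Op 3: write(P1, v1, 137). refcount(pp1)=2>1 -> COPY to pp3. 4 ppages; refcounts: pp0:2 pp1:1 pp2:2 pp3:1
Op 4: read(P1, v2) -> 37. No state change.
Op 5: write(P1, v0, 119). refcount(pp0)=2>1 -> COPY to pp4. 5 ppages; refcounts: pp0:1 pp1:1 pp2:2 pp3:1 pp4:1

Answer: 5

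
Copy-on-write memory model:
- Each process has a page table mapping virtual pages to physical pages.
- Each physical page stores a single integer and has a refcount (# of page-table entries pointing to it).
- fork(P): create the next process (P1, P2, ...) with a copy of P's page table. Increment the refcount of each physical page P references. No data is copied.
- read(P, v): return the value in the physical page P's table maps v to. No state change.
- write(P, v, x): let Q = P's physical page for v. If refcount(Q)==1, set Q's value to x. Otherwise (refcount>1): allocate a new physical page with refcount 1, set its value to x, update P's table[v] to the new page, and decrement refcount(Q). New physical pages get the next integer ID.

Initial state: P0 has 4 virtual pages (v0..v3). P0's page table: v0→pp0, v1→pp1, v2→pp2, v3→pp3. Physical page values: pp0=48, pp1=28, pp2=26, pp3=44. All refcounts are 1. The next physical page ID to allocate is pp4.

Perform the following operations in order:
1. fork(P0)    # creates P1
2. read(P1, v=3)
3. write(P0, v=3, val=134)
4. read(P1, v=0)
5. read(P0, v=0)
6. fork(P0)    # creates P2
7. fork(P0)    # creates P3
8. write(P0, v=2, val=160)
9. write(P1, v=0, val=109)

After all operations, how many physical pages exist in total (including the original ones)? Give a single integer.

Answer: 7

Derivation:
Op 1: fork(P0) -> P1. 4 ppages; refcounts: pp0:2 pp1:2 pp2:2 pp3:2
Op 2: read(P1, v3) -> 44. No state change.
Op 3: write(P0, v3, 134). refcount(pp3)=2>1 -> COPY to pp4. 5 ppages; refcounts: pp0:2 pp1:2 pp2:2 pp3:1 pp4:1
Op 4: read(P1, v0) -> 48. No state change.
Op 5: read(P0, v0) -> 48. No state change.
Op 6: fork(P0) -> P2. 5 ppages; refcounts: pp0:3 pp1:3 pp2:3 pp3:1 pp4:2
Op 7: fork(P0) -> P3. 5 ppages; refcounts: pp0:4 pp1:4 pp2:4 pp3:1 pp4:3
Op 8: write(P0, v2, 160). refcount(pp2)=4>1 -> COPY to pp5. 6 ppages; refcounts: pp0:4 pp1:4 pp2:3 pp3:1 pp4:3 pp5:1
Op 9: write(P1, v0, 109). refcount(pp0)=4>1 -> COPY to pp6. 7 ppages; refcounts: pp0:3 pp1:4 pp2:3 pp3:1 pp4:3 pp5:1 pp6:1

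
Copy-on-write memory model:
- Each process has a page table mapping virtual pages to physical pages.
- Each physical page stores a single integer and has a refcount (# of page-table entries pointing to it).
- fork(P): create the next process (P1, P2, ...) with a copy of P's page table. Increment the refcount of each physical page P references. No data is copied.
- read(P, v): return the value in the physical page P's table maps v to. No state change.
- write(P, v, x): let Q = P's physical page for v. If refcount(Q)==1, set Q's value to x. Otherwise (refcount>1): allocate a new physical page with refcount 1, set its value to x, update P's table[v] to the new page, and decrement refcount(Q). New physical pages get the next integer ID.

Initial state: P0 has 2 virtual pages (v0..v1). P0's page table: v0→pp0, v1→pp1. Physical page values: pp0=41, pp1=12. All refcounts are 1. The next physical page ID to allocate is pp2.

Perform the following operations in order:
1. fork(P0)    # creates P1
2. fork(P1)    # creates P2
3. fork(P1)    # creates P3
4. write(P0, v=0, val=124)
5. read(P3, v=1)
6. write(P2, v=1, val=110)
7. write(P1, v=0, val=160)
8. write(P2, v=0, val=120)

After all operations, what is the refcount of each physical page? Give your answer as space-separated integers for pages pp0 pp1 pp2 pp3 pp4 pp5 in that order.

Answer: 1 3 1 1 1 1

Derivation:
Op 1: fork(P0) -> P1. 2 ppages; refcounts: pp0:2 pp1:2
Op 2: fork(P1) -> P2. 2 ppages; refcounts: pp0:3 pp1:3
Op 3: fork(P1) -> P3. 2 ppages; refcounts: pp0:4 pp1:4
Op 4: write(P0, v0, 124). refcount(pp0)=4>1 -> COPY to pp2. 3 ppages; refcounts: pp0:3 pp1:4 pp2:1
Op 5: read(P3, v1) -> 12. No state change.
Op 6: write(P2, v1, 110). refcount(pp1)=4>1 -> COPY to pp3. 4 ppages; refcounts: pp0:3 pp1:3 pp2:1 pp3:1
Op 7: write(P1, v0, 160). refcount(pp0)=3>1 -> COPY to pp4. 5 ppages; refcounts: pp0:2 pp1:3 pp2:1 pp3:1 pp4:1
Op 8: write(P2, v0, 120). refcount(pp0)=2>1 -> COPY to pp5. 6 ppages; refcounts: pp0:1 pp1:3 pp2:1 pp3:1 pp4:1 pp5:1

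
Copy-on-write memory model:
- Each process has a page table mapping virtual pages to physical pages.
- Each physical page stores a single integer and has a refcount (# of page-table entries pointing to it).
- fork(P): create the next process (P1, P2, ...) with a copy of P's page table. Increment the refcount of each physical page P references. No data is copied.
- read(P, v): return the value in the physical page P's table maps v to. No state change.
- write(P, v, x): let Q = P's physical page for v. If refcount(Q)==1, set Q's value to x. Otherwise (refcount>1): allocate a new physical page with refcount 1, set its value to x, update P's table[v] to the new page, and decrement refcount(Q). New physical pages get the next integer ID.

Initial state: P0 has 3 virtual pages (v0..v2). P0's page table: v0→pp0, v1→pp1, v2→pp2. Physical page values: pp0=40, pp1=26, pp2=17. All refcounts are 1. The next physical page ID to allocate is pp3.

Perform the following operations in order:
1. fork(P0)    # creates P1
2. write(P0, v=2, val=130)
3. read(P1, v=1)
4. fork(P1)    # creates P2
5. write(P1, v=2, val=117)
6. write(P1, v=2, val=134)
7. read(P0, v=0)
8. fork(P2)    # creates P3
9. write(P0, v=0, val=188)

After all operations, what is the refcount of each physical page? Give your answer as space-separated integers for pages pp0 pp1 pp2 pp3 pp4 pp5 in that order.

Answer: 3 4 2 1 1 1

Derivation:
Op 1: fork(P0) -> P1. 3 ppages; refcounts: pp0:2 pp1:2 pp2:2
Op 2: write(P0, v2, 130). refcount(pp2)=2>1 -> COPY to pp3. 4 ppages; refcounts: pp0:2 pp1:2 pp2:1 pp3:1
Op 3: read(P1, v1) -> 26. No state change.
Op 4: fork(P1) -> P2. 4 ppages; refcounts: pp0:3 pp1:3 pp2:2 pp3:1
Op 5: write(P1, v2, 117). refcount(pp2)=2>1 -> COPY to pp4. 5 ppages; refcounts: pp0:3 pp1:3 pp2:1 pp3:1 pp4:1
Op 6: write(P1, v2, 134). refcount(pp4)=1 -> write in place. 5 ppages; refcounts: pp0:3 pp1:3 pp2:1 pp3:1 pp4:1
Op 7: read(P0, v0) -> 40. No state change.
Op 8: fork(P2) -> P3. 5 ppages; refcounts: pp0:4 pp1:4 pp2:2 pp3:1 pp4:1
Op 9: write(P0, v0, 188). refcount(pp0)=4>1 -> COPY to pp5. 6 ppages; refcounts: pp0:3 pp1:4 pp2:2 pp3:1 pp4:1 pp5:1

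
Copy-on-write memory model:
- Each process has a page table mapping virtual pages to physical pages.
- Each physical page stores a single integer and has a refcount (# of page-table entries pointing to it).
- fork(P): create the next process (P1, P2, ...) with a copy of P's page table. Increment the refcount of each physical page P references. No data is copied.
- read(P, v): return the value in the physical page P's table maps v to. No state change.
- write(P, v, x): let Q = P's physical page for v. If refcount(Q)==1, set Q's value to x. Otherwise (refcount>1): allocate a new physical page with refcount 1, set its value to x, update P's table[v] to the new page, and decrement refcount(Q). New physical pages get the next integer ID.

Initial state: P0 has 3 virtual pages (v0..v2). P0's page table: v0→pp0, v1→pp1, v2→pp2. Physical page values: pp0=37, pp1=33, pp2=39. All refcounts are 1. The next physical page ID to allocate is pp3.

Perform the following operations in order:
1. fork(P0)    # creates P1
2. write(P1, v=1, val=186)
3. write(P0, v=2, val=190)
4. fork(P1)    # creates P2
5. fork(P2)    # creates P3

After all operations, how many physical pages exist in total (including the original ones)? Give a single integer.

Op 1: fork(P0) -> P1. 3 ppages; refcounts: pp0:2 pp1:2 pp2:2
Op 2: write(P1, v1, 186). refcount(pp1)=2>1 -> COPY to pp3. 4 ppages; refcounts: pp0:2 pp1:1 pp2:2 pp3:1
Op 3: write(P0, v2, 190). refcount(pp2)=2>1 -> COPY to pp4. 5 ppages; refcounts: pp0:2 pp1:1 pp2:1 pp3:1 pp4:1
Op 4: fork(P1) -> P2. 5 ppages; refcounts: pp0:3 pp1:1 pp2:2 pp3:2 pp4:1
Op 5: fork(P2) -> P3. 5 ppages; refcounts: pp0:4 pp1:1 pp2:3 pp3:3 pp4:1

Answer: 5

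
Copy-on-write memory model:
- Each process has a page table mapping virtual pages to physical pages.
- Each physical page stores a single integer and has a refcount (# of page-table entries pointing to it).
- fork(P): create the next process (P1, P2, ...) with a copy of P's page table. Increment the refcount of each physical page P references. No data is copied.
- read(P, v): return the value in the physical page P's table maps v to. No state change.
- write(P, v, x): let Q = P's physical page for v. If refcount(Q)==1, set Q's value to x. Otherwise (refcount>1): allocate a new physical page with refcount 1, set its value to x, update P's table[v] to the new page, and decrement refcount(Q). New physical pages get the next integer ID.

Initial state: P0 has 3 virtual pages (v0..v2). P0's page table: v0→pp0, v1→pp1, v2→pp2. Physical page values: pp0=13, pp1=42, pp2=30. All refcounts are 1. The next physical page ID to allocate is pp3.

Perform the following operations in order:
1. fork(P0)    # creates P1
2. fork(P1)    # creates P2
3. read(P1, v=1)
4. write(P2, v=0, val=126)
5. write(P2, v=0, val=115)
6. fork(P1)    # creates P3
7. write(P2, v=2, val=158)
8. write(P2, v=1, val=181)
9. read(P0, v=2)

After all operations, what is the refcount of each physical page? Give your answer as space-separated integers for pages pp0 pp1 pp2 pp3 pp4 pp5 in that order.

Answer: 3 3 3 1 1 1

Derivation:
Op 1: fork(P0) -> P1. 3 ppages; refcounts: pp0:2 pp1:2 pp2:2
Op 2: fork(P1) -> P2. 3 ppages; refcounts: pp0:3 pp1:3 pp2:3
Op 3: read(P1, v1) -> 42. No state change.
Op 4: write(P2, v0, 126). refcount(pp0)=3>1 -> COPY to pp3. 4 ppages; refcounts: pp0:2 pp1:3 pp2:3 pp3:1
Op 5: write(P2, v0, 115). refcount(pp3)=1 -> write in place. 4 ppages; refcounts: pp0:2 pp1:3 pp2:3 pp3:1
Op 6: fork(P1) -> P3. 4 ppages; refcounts: pp0:3 pp1:4 pp2:4 pp3:1
Op 7: write(P2, v2, 158). refcount(pp2)=4>1 -> COPY to pp4. 5 ppages; refcounts: pp0:3 pp1:4 pp2:3 pp3:1 pp4:1
Op 8: write(P2, v1, 181). refcount(pp1)=4>1 -> COPY to pp5. 6 ppages; refcounts: pp0:3 pp1:3 pp2:3 pp3:1 pp4:1 pp5:1
Op 9: read(P0, v2) -> 30. No state change.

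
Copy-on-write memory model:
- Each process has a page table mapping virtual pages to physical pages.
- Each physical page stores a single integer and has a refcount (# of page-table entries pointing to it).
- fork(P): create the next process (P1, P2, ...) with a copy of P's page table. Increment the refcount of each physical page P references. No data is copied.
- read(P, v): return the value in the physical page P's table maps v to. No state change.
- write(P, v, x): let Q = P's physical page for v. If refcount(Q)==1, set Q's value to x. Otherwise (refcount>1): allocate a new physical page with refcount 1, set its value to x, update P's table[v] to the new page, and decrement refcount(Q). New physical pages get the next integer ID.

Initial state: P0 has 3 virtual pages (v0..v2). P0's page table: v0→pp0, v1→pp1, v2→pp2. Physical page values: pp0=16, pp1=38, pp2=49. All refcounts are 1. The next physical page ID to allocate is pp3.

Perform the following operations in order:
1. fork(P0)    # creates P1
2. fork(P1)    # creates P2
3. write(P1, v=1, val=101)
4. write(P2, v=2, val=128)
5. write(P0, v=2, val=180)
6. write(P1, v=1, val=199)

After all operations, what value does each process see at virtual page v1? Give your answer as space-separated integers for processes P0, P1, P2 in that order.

Op 1: fork(P0) -> P1. 3 ppages; refcounts: pp0:2 pp1:2 pp2:2
Op 2: fork(P1) -> P2. 3 ppages; refcounts: pp0:3 pp1:3 pp2:3
Op 3: write(P1, v1, 101). refcount(pp1)=3>1 -> COPY to pp3. 4 ppages; refcounts: pp0:3 pp1:2 pp2:3 pp3:1
Op 4: write(P2, v2, 128). refcount(pp2)=3>1 -> COPY to pp4. 5 ppages; refcounts: pp0:3 pp1:2 pp2:2 pp3:1 pp4:1
Op 5: write(P0, v2, 180). refcount(pp2)=2>1 -> COPY to pp5. 6 ppages; refcounts: pp0:3 pp1:2 pp2:1 pp3:1 pp4:1 pp5:1
Op 6: write(P1, v1, 199). refcount(pp3)=1 -> write in place. 6 ppages; refcounts: pp0:3 pp1:2 pp2:1 pp3:1 pp4:1 pp5:1
P0: v1 -> pp1 = 38
P1: v1 -> pp3 = 199
P2: v1 -> pp1 = 38

Answer: 38 199 38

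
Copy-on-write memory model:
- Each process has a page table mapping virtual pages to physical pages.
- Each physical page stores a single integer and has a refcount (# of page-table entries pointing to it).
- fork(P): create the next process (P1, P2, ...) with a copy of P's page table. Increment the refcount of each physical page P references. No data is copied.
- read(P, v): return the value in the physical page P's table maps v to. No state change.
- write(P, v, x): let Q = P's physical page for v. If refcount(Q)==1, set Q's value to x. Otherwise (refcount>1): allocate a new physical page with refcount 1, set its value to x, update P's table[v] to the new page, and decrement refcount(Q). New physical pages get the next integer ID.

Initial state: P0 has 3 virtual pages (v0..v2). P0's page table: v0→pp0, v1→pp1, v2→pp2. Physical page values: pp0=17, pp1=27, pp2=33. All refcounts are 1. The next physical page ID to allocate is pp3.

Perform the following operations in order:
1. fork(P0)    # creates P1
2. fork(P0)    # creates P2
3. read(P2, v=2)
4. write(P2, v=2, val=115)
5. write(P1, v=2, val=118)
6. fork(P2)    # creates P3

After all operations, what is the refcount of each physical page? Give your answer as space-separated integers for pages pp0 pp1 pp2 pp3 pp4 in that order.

Answer: 4 4 1 2 1

Derivation:
Op 1: fork(P0) -> P1. 3 ppages; refcounts: pp0:2 pp1:2 pp2:2
Op 2: fork(P0) -> P2. 3 ppages; refcounts: pp0:3 pp1:3 pp2:3
Op 3: read(P2, v2) -> 33. No state change.
Op 4: write(P2, v2, 115). refcount(pp2)=3>1 -> COPY to pp3. 4 ppages; refcounts: pp0:3 pp1:3 pp2:2 pp3:1
Op 5: write(P1, v2, 118). refcount(pp2)=2>1 -> COPY to pp4. 5 ppages; refcounts: pp0:3 pp1:3 pp2:1 pp3:1 pp4:1
Op 6: fork(P2) -> P3. 5 ppages; refcounts: pp0:4 pp1:4 pp2:1 pp3:2 pp4:1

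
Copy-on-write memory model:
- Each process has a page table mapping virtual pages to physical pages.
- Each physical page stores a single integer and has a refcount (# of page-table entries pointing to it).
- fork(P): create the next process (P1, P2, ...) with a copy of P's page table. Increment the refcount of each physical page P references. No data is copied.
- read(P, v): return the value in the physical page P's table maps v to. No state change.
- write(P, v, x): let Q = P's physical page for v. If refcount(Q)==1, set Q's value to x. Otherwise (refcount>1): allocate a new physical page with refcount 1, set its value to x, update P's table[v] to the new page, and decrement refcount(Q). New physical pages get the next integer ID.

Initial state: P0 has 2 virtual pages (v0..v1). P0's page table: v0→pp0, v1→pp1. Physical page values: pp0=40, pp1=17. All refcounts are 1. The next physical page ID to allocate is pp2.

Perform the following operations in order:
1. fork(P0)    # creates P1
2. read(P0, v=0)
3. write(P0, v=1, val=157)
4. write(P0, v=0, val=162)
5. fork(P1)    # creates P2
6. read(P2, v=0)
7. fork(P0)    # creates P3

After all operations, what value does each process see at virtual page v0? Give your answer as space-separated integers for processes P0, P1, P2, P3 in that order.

Answer: 162 40 40 162

Derivation:
Op 1: fork(P0) -> P1. 2 ppages; refcounts: pp0:2 pp1:2
Op 2: read(P0, v0) -> 40. No state change.
Op 3: write(P0, v1, 157). refcount(pp1)=2>1 -> COPY to pp2. 3 ppages; refcounts: pp0:2 pp1:1 pp2:1
Op 4: write(P0, v0, 162). refcount(pp0)=2>1 -> COPY to pp3. 4 ppages; refcounts: pp0:1 pp1:1 pp2:1 pp3:1
Op 5: fork(P1) -> P2. 4 ppages; refcounts: pp0:2 pp1:2 pp2:1 pp3:1
Op 6: read(P2, v0) -> 40. No state change.
Op 7: fork(P0) -> P3. 4 ppages; refcounts: pp0:2 pp1:2 pp2:2 pp3:2
P0: v0 -> pp3 = 162
P1: v0 -> pp0 = 40
P2: v0 -> pp0 = 40
P3: v0 -> pp3 = 162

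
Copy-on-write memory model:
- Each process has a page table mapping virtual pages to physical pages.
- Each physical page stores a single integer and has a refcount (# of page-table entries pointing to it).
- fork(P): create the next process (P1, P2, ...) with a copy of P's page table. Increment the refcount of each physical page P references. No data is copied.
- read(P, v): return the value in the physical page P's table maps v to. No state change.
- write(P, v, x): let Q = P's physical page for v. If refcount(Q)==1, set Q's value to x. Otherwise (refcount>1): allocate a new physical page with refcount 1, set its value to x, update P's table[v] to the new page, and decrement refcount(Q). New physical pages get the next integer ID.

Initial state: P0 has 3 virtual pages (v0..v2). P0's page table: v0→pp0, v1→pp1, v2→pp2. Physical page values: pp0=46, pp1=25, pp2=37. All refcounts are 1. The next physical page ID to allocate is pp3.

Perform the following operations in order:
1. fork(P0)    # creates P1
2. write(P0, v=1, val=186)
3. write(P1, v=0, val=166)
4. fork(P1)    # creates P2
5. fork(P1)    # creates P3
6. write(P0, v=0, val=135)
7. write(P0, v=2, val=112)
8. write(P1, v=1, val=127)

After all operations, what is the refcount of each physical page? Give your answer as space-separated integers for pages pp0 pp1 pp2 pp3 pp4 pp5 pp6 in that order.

Answer: 1 2 3 1 3 1 1

Derivation:
Op 1: fork(P0) -> P1. 3 ppages; refcounts: pp0:2 pp1:2 pp2:2
Op 2: write(P0, v1, 186). refcount(pp1)=2>1 -> COPY to pp3. 4 ppages; refcounts: pp0:2 pp1:1 pp2:2 pp3:1
Op 3: write(P1, v0, 166). refcount(pp0)=2>1 -> COPY to pp4. 5 ppages; refcounts: pp0:1 pp1:1 pp2:2 pp3:1 pp4:1
Op 4: fork(P1) -> P2. 5 ppages; refcounts: pp0:1 pp1:2 pp2:3 pp3:1 pp4:2
Op 5: fork(P1) -> P3. 5 ppages; refcounts: pp0:1 pp1:3 pp2:4 pp3:1 pp4:3
Op 6: write(P0, v0, 135). refcount(pp0)=1 -> write in place. 5 ppages; refcounts: pp0:1 pp1:3 pp2:4 pp3:1 pp4:3
Op 7: write(P0, v2, 112). refcount(pp2)=4>1 -> COPY to pp5. 6 ppages; refcounts: pp0:1 pp1:3 pp2:3 pp3:1 pp4:3 pp5:1
Op 8: write(P1, v1, 127). refcount(pp1)=3>1 -> COPY to pp6. 7 ppages; refcounts: pp0:1 pp1:2 pp2:3 pp3:1 pp4:3 pp5:1 pp6:1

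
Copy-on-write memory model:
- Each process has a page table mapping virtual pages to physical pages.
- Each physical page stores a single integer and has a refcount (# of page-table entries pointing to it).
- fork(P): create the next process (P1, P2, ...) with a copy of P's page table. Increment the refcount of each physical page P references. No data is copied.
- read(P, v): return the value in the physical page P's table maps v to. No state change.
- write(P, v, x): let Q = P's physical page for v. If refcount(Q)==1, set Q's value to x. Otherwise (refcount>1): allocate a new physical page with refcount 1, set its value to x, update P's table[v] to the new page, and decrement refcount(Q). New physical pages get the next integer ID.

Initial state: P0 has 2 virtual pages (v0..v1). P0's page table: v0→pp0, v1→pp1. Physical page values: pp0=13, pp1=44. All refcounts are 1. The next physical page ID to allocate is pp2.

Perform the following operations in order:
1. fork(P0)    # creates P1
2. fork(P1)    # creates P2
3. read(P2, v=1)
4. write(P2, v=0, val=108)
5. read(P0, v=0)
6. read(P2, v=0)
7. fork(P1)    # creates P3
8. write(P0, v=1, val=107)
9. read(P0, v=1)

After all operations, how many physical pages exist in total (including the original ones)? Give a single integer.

Answer: 4

Derivation:
Op 1: fork(P0) -> P1. 2 ppages; refcounts: pp0:2 pp1:2
Op 2: fork(P1) -> P2. 2 ppages; refcounts: pp0:3 pp1:3
Op 3: read(P2, v1) -> 44. No state change.
Op 4: write(P2, v0, 108). refcount(pp0)=3>1 -> COPY to pp2. 3 ppages; refcounts: pp0:2 pp1:3 pp2:1
Op 5: read(P0, v0) -> 13. No state change.
Op 6: read(P2, v0) -> 108. No state change.
Op 7: fork(P1) -> P3. 3 ppages; refcounts: pp0:3 pp1:4 pp2:1
Op 8: write(P0, v1, 107). refcount(pp1)=4>1 -> COPY to pp3. 4 ppages; refcounts: pp0:3 pp1:3 pp2:1 pp3:1
Op 9: read(P0, v1) -> 107. No state change.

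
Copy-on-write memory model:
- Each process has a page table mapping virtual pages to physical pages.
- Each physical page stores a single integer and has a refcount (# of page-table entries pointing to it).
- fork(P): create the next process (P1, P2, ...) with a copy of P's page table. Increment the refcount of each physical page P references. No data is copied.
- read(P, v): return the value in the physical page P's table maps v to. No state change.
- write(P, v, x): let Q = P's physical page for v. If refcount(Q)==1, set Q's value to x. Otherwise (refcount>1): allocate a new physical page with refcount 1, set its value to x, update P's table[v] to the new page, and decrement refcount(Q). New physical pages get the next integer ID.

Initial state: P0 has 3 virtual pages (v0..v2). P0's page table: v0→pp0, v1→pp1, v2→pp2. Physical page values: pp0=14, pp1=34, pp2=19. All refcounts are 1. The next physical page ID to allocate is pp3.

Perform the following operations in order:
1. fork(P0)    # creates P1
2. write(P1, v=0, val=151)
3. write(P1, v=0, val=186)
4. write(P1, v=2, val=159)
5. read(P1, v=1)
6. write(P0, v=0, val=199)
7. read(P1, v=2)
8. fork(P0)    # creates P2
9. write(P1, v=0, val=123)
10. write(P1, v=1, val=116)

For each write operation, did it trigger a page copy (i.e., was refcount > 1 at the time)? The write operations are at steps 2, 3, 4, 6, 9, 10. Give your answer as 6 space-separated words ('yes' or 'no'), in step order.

Op 1: fork(P0) -> P1. 3 ppages; refcounts: pp0:2 pp1:2 pp2:2
Op 2: write(P1, v0, 151). refcount(pp0)=2>1 -> COPY to pp3. 4 ppages; refcounts: pp0:1 pp1:2 pp2:2 pp3:1
Op 3: write(P1, v0, 186). refcount(pp3)=1 -> write in place. 4 ppages; refcounts: pp0:1 pp1:2 pp2:2 pp3:1
Op 4: write(P1, v2, 159). refcount(pp2)=2>1 -> COPY to pp4. 5 ppages; refcounts: pp0:1 pp1:2 pp2:1 pp3:1 pp4:1
Op 5: read(P1, v1) -> 34. No state change.
Op 6: write(P0, v0, 199). refcount(pp0)=1 -> write in place. 5 ppages; refcounts: pp0:1 pp1:2 pp2:1 pp3:1 pp4:1
Op 7: read(P1, v2) -> 159. No state change.
Op 8: fork(P0) -> P2. 5 ppages; refcounts: pp0:2 pp1:3 pp2:2 pp3:1 pp4:1
Op 9: write(P1, v0, 123). refcount(pp3)=1 -> write in place. 5 ppages; refcounts: pp0:2 pp1:3 pp2:2 pp3:1 pp4:1
Op 10: write(P1, v1, 116). refcount(pp1)=3>1 -> COPY to pp5. 6 ppages; refcounts: pp0:2 pp1:2 pp2:2 pp3:1 pp4:1 pp5:1

yes no yes no no yes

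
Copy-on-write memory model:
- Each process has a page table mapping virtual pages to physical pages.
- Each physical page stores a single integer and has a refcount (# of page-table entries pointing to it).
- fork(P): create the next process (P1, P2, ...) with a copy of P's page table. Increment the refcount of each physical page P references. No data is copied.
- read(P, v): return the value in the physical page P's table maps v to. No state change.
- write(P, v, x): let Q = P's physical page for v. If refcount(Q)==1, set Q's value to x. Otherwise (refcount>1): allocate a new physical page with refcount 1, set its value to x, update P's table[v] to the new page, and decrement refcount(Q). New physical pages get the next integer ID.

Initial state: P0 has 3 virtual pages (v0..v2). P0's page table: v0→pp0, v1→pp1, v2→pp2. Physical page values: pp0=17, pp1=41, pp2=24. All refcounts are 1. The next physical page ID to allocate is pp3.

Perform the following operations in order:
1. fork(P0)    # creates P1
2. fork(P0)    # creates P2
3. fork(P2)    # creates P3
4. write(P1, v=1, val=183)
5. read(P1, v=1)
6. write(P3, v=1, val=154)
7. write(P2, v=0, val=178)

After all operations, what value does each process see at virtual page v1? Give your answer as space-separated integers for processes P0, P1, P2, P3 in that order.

Answer: 41 183 41 154

Derivation:
Op 1: fork(P0) -> P1. 3 ppages; refcounts: pp0:2 pp1:2 pp2:2
Op 2: fork(P0) -> P2. 3 ppages; refcounts: pp0:3 pp1:3 pp2:3
Op 3: fork(P2) -> P3. 3 ppages; refcounts: pp0:4 pp1:4 pp2:4
Op 4: write(P1, v1, 183). refcount(pp1)=4>1 -> COPY to pp3. 4 ppages; refcounts: pp0:4 pp1:3 pp2:4 pp3:1
Op 5: read(P1, v1) -> 183. No state change.
Op 6: write(P3, v1, 154). refcount(pp1)=3>1 -> COPY to pp4. 5 ppages; refcounts: pp0:4 pp1:2 pp2:4 pp3:1 pp4:1
Op 7: write(P2, v0, 178). refcount(pp0)=4>1 -> COPY to pp5. 6 ppages; refcounts: pp0:3 pp1:2 pp2:4 pp3:1 pp4:1 pp5:1
P0: v1 -> pp1 = 41
P1: v1 -> pp3 = 183
P2: v1 -> pp1 = 41
P3: v1 -> pp4 = 154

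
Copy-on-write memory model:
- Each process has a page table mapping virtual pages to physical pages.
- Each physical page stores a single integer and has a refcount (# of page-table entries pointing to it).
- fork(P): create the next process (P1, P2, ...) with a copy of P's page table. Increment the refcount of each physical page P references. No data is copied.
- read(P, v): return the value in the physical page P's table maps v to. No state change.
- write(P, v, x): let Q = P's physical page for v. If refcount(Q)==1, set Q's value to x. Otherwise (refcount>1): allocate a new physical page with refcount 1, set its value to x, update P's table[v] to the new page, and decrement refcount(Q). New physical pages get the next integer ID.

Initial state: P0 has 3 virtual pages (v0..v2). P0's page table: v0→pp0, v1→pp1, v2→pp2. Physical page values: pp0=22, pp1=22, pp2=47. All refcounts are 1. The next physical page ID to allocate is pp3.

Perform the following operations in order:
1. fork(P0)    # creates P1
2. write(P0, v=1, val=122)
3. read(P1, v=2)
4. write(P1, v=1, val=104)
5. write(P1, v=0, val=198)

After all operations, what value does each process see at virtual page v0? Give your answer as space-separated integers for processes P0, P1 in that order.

Answer: 22 198

Derivation:
Op 1: fork(P0) -> P1. 3 ppages; refcounts: pp0:2 pp1:2 pp2:2
Op 2: write(P0, v1, 122). refcount(pp1)=2>1 -> COPY to pp3. 4 ppages; refcounts: pp0:2 pp1:1 pp2:2 pp3:1
Op 3: read(P1, v2) -> 47. No state change.
Op 4: write(P1, v1, 104). refcount(pp1)=1 -> write in place. 4 ppages; refcounts: pp0:2 pp1:1 pp2:2 pp3:1
Op 5: write(P1, v0, 198). refcount(pp0)=2>1 -> COPY to pp4. 5 ppages; refcounts: pp0:1 pp1:1 pp2:2 pp3:1 pp4:1
P0: v0 -> pp0 = 22
P1: v0 -> pp4 = 198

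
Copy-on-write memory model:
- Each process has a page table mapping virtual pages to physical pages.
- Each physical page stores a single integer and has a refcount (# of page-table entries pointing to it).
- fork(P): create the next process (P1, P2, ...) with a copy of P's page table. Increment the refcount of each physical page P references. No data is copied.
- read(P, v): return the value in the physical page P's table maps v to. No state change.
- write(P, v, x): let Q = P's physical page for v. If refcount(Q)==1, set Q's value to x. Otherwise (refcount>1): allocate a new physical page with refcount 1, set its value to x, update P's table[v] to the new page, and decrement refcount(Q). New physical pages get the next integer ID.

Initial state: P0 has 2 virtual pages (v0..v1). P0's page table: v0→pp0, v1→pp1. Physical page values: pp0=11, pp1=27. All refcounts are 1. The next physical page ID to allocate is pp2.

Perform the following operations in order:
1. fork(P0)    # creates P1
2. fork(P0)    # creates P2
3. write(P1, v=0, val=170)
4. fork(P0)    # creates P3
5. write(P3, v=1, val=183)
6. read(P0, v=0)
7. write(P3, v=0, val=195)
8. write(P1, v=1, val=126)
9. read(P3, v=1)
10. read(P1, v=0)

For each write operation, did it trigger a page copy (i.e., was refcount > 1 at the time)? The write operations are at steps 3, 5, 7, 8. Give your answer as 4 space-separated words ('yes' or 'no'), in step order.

Op 1: fork(P0) -> P1. 2 ppages; refcounts: pp0:2 pp1:2
Op 2: fork(P0) -> P2. 2 ppages; refcounts: pp0:3 pp1:3
Op 3: write(P1, v0, 170). refcount(pp0)=3>1 -> COPY to pp2. 3 ppages; refcounts: pp0:2 pp1:3 pp2:1
Op 4: fork(P0) -> P3. 3 ppages; refcounts: pp0:3 pp1:4 pp2:1
Op 5: write(P3, v1, 183). refcount(pp1)=4>1 -> COPY to pp3. 4 ppages; refcounts: pp0:3 pp1:3 pp2:1 pp3:1
Op 6: read(P0, v0) -> 11. No state change.
Op 7: write(P3, v0, 195). refcount(pp0)=3>1 -> COPY to pp4. 5 ppages; refcounts: pp0:2 pp1:3 pp2:1 pp3:1 pp4:1
Op 8: write(P1, v1, 126). refcount(pp1)=3>1 -> COPY to pp5. 6 ppages; refcounts: pp0:2 pp1:2 pp2:1 pp3:1 pp4:1 pp5:1
Op 9: read(P3, v1) -> 183. No state change.
Op 10: read(P1, v0) -> 170. No state change.

yes yes yes yes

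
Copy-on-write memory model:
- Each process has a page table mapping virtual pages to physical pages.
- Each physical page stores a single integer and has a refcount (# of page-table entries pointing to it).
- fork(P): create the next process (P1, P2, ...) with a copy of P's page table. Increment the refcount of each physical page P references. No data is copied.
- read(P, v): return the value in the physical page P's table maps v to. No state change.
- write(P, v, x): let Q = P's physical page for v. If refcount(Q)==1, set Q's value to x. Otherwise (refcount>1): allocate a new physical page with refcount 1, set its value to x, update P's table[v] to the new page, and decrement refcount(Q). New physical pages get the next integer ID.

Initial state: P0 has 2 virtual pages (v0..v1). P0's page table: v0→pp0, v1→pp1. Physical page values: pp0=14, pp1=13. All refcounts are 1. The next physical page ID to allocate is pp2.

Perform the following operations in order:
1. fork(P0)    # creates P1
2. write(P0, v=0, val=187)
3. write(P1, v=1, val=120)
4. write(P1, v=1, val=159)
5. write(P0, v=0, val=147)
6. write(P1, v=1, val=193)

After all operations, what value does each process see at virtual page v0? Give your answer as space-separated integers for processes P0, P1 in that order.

Op 1: fork(P0) -> P1. 2 ppages; refcounts: pp0:2 pp1:2
Op 2: write(P0, v0, 187). refcount(pp0)=2>1 -> COPY to pp2. 3 ppages; refcounts: pp0:1 pp1:2 pp2:1
Op 3: write(P1, v1, 120). refcount(pp1)=2>1 -> COPY to pp3. 4 ppages; refcounts: pp0:1 pp1:1 pp2:1 pp3:1
Op 4: write(P1, v1, 159). refcount(pp3)=1 -> write in place. 4 ppages; refcounts: pp0:1 pp1:1 pp2:1 pp3:1
Op 5: write(P0, v0, 147). refcount(pp2)=1 -> write in place. 4 ppages; refcounts: pp0:1 pp1:1 pp2:1 pp3:1
Op 6: write(P1, v1, 193). refcount(pp3)=1 -> write in place. 4 ppages; refcounts: pp0:1 pp1:1 pp2:1 pp3:1
P0: v0 -> pp2 = 147
P1: v0 -> pp0 = 14

Answer: 147 14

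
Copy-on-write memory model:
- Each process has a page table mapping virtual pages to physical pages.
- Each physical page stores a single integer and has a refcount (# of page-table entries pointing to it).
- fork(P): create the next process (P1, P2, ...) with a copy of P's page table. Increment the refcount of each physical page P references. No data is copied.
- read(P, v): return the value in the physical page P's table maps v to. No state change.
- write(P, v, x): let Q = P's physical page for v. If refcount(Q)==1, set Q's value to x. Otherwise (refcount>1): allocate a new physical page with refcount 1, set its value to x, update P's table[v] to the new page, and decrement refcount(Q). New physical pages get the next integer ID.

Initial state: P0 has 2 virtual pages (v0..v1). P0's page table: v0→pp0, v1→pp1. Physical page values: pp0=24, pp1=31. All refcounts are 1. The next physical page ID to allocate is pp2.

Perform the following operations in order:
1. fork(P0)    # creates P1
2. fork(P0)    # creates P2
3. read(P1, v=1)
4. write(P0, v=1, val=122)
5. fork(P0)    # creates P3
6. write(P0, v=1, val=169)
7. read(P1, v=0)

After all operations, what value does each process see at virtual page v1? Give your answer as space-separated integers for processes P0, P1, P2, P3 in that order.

Op 1: fork(P0) -> P1. 2 ppages; refcounts: pp0:2 pp1:2
Op 2: fork(P0) -> P2. 2 ppages; refcounts: pp0:3 pp1:3
Op 3: read(P1, v1) -> 31. No state change.
Op 4: write(P0, v1, 122). refcount(pp1)=3>1 -> COPY to pp2. 3 ppages; refcounts: pp0:3 pp1:2 pp2:1
Op 5: fork(P0) -> P3. 3 ppages; refcounts: pp0:4 pp1:2 pp2:2
Op 6: write(P0, v1, 169). refcount(pp2)=2>1 -> COPY to pp3. 4 ppages; refcounts: pp0:4 pp1:2 pp2:1 pp3:1
Op 7: read(P1, v0) -> 24. No state change.
P0: v1 -> pp3 = 169
P1: v1 -> pp1 = 31
P2: v1 -> pp1 = 31
P3: v1 -> pp2 = 122

Answer: 169 31 31 122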